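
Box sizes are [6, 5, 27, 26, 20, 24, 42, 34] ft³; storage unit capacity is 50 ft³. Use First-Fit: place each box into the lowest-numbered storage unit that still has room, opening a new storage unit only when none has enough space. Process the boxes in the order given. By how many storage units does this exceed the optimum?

1

First-Fit: [6,5,27] [26,20] [24] [42] [34] → 5 storage units.
Total size 184 ft³; any packing needs at least ⌈184/50⌉ = 4 storage units.
An optimal packing achieves that bound: [42,6] [34,5] [27,20] [26,24] → 4 storage units.
Excess: 5 − 4 = 1.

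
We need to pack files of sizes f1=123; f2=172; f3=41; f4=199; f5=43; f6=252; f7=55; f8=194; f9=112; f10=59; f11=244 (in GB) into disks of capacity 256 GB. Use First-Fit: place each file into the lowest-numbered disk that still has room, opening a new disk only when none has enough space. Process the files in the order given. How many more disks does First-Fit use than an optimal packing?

First-Fit: [123,41,43] [172,55] [199] [252] [194,59] [112] [244] → 7 disks.
Total size 1494 GB; any packing needs at least ⌈1494/256⌉ = 6 disks.
An optimal packing achieves that bound: [252] [244] [199,55] [194,59] [172,43,41] [123,112] → 6 disks.
Excess: 7 − 6 = 1.

1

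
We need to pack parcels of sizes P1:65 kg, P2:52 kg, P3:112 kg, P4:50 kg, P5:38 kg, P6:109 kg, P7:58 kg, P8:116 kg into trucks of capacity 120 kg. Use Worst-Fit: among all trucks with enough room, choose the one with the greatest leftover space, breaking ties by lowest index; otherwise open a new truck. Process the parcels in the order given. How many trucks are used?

6

Put P1 (65 kg) in truck 1; 55 kg remain.
Put P2 (52 kg) in truck 1; 3 kg remain.
Put P3 (112 kg) in truck 2; 8 kg remain.
Put P4 (50 kg) in truck 3; 70 kg remain.
Put P5 (38 kg) in truck 3; 32 kg remain.
Put P6 (109 kg) in truck 4; 11 kg remain.
Put P7 (58 kg) in truck 5; 62 kg remain.
Put P8 (116 kg) in truck 6; 4 kg remain.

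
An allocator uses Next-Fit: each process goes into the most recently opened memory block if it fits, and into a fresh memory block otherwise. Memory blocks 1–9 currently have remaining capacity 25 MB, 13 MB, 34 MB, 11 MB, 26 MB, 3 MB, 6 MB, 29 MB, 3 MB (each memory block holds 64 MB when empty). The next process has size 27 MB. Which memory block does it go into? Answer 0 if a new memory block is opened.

Next-Fit only looks at memory block 9, which has 3 MB free.
27 MB does not fit, so a new memory block is opened.

0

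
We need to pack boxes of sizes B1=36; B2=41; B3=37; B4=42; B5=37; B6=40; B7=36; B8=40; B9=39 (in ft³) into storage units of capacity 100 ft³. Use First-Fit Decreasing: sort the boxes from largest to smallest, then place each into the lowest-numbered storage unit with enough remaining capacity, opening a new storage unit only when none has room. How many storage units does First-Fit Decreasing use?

5

Sorted descending: 42, 41, 40, 40, 39, 37, 37, 36, 36.
Put 42 ft³ in storage unit 1; 58 ft³ remain.
Put 41 ft³ in storage unit 1; 17 ft³ remain.
Put 40 ft³ in storage unit 2; 60 ft³ remain.
Put 40 ft³ in storage unit 2; 20 ft³ remain.
Put 39 ft³ in storage unit 3; 61 ft³ remain.
Put 37 ft³ in storage unit 3; 24 ft³ remain.
Put 37 ft³ in storage unit 4; 63 ft³ remain.
Put 36 ft³ in storage unit 4; 27 ft³ remain.
Put 36 ft³ in storage unit 5; 64 ft³ remain.
Final storage units: [42,41] [40,40] [39,37] [37,36] [36].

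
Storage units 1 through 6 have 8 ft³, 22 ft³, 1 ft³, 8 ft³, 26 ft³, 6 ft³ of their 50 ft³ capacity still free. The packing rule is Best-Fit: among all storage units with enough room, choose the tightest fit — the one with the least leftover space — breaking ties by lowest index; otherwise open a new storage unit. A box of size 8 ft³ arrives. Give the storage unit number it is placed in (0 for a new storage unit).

1

Storage units with room: storage unit 1 (8 ft³), storage unit 2 (22 ft³), storage unit 4 (8 ft³), storage unit 5 (26 ft³).
Tightest fit is storage unit 1 with 8 ft³ free.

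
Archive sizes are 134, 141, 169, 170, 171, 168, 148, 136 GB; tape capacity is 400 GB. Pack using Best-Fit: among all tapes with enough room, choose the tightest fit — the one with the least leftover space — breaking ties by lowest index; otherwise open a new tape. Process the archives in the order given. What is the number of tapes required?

4

134 GB → tape 1 (remaining 266 GB)
141 GB → tape 1 (remaining 125 GB)
169 GB → tape 2 (remaining 231 GB)
170 GB → tape 2 (remaining 61 GB)
171 GB → tape 3 (remaining 229 GB)
168 GB → tape 3 (remaining 61 GB)
148 GB → tape 4 (remaining 252 GB)
136 GB → tape 4 (remaining 116 GB)
Final tapes: [134,141] [169,170] [171,168] [148,136].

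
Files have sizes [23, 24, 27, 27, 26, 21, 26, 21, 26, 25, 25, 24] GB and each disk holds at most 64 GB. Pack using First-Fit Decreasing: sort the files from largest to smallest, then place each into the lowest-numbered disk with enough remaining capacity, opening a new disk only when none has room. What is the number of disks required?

6

Sorted descending: 27, 27, 26, 26, 26, 25, 25, 24, 24, 23, 21, 21.
disk 1: place 27 GB, 37 GB left
disk 1: place 27 GB, 10 GB left
disk 2: place 26 GB, 38 GB left
disk 2: place 26 GB, 12 GB left
disk 3: place 26 GB, 38 GB left
disk 3: place 25 GB, 13 GB left
disk 4: place 25 GB, 39 GB left
disk 4: place 24 GB, 15 GB left
disk 5: place 24 GB, 40 GB left
disk 5: place 23 GB, 17 GB left
disk 6: place 21 GB, 43 GB left
disk 6: place 21 GB, 22 GB left
Final disks: [27,27] [26,26] [26,25] [25,24] [24,23] [21,21].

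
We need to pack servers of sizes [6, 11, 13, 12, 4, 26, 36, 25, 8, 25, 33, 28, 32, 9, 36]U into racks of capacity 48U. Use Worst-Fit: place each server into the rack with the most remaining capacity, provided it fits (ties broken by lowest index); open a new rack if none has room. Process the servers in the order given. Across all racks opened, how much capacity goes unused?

6U → rack 1 (remaining 42U)
11U → rack 1 (remaining 31U)
13U → rack 1 (remaining 18U)
12U → rack 1 (remaining 6U)
4U → rack 1 (remaining 2U)
26U → rack 2 (remaining 22U)
36U → rack 3 (remaining 12U)
25U → rack 4 (remaining 23U)
8U → rack 4 (remaining 15U)
25U → rack 5 (remaining 23U)
33U → rack 6 (remaining 15U)
28U → rack 7 (remaining 20U)
32U → rack 8 (remaining 16U)
9U → rack 5 (remaining 14U)
36U → rack 9 (remaining 12U)
9 racks × 48U = 432U; used 304U; unused 128U.

128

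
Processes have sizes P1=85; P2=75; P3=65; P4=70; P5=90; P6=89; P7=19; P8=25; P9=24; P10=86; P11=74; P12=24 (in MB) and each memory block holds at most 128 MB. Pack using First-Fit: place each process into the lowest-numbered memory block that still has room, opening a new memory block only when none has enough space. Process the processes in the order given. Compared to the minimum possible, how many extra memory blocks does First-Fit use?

0

First-Fit: [85,19,24] [75,25,24] [65] [70] [90] [89] [86] [74] → 8 memory blocks.
8 processes exceed 64 MB (half the capacity), and no two of those can share a memory block, so at least 8 memory blocks are needed.
So 8 is already optimal.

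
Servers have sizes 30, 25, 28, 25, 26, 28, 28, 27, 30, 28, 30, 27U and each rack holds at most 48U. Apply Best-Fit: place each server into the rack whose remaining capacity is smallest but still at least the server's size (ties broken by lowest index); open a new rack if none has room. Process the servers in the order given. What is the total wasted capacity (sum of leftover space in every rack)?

244

rack 1: place 30U, 18U left
rack 2: place 25U, 23U left
rack 3: place 28U, 20U left
rack 4: place 25U, 23U left
rack 5: place 26U, 22U left
rack 6: place 28U, 20U left
rack 7: place 28U, 20U left
rack 8: place 27U, 21U left
rack 9: place 30U, 18U left
rack 10: place 28U, 20U left
rack 11: place 30U, 18U left
rack 12: place 27U, 21U left
12 racks × 48U = 576U; used 332U; unused 244U.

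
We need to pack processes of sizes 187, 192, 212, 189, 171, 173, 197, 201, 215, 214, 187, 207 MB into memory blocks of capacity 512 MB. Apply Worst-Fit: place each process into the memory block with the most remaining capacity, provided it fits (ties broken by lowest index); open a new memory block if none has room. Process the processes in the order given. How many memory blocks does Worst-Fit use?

6

Put 187 MB in memory block 1; 325 MB remain.
Put 192 MB in memory block 1; 133 MB remain.
Put 212 MB in memory block 2; 300 MB remain.
Put 189 MB in memory block 2; 111 MB remain.
Put 171 MB in memory block 3; 341 MB remain.
Put 173 MB in memory block 3; 168 MB remain.
Put 197 MB in memory block 4; 315 MB remain.
Put 201 MB in memory block 4; 114 MB remain.
Put 215 MB in memory block 5; 297 MB remain.
Put 214 MB in memory block 5; 83 MB remain.
Put 187 MB in memory block 6; 325 MB remain.
Put 207 MB in memory block 6; 118 MB remain.
Final memory blocks: [187,192] [212,189] [171,173] [197,201] [215,214] [187,207].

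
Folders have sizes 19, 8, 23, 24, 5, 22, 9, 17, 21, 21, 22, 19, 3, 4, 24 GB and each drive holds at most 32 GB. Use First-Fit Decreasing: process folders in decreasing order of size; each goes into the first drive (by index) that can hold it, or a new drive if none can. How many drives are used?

Sorted descending: 24, 24, 23, 22, 22, 21, 21, 19, 19, 17, 9, 8, 5, 4, 3.
drive 1: place 24 GB, 8 GB left
drive 2: place 24 GB, 8 GB left
drive 3: place 23 GB, 9 GB left
drive 4: place 22 GB, 10 GB left
drive 5: place 22 GB, 10 GB left
drive 6: place 21 GB, 11 GB left
drive 7: place 21 GB, 11 GB left
drive 8: place 19 GB, 13 GB left
drive 9: place 19 GB, 13 GB left
drive 10: place 17 GB, 15 GB left
drive 3: place 9 GB, 0 GB left
drive 1: place 8 GB, 0 GB left
drive 2: place 5 GB, 3 GB left
drive 4: place 4 GB, 6 GB left
drive 2: place 3 GB, 0 GB left
Final drives: [24,8] [24,5,3] [23,9] [22,4] [22] [21] [21] [19] [19] [17].

10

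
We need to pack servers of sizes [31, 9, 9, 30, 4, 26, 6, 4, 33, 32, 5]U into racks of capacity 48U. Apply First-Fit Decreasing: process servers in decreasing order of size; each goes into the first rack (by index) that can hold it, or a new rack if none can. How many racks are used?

Sorted descending: 33, 32, 31, 30, 26, 9, 9, 6, 5, 4, 4.
33U → rack 1 (remaining 15U)
32U → rack 2 (remaining 16U)
31U → rack 3 (remaining 17U)
30U → rack 4 (remaining 18U)
26U → rack 5 (remaining 22U)
9U → rack 1 (remaining 6U)
9U → rack 2 (remaining 7U)
6U → rack 1 (remaining 0U)
5U → rack 2 (remaining 2U)
4U → rack 3 (remaining 13U)
4U → rack 3 (remaining 9U)

5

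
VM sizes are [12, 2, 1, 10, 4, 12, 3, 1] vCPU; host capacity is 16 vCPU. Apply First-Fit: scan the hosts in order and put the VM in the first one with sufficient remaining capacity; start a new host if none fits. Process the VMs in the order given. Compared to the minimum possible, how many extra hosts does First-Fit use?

0

First-Fit: [12,2,1,1] [10,4] [12,3] → 3 hosts.
Total size 45 vCPU; any packing needs at least ⌈45/16⌉ = 3 hosts.
So 3 is already optimal.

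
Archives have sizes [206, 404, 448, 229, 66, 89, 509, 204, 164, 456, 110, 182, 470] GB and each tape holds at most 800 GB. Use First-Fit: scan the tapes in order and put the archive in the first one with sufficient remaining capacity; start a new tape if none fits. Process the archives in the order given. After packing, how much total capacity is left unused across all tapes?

206 GB → tape 1 (remaining 594 GB)
404 GB → tape 1 (remaining 190 GB)
448 GB → tape 2 (remaining 352 GB)
229 GB → tape 2 (remaining 123 GB)
66 GB → tape 1 (remaining 124 GB)
89 GB → tape 1 (remaining 35 GB)
509 GB → tape 3 (remaining 291 GB)
204 GB → tape 3 (remaining 87 GB)
164 GB → tape 4 (remaining 636 GB)
456 GB → tape 4 (remaining 180 GB)
110 GB → tape 2 (remaining 13 GB)
182 GB → tape 5 (remaining 618 GB)
470 GB → tape 5 (remaining 148 GB)
5 tapes × 800 GB = 4000 GB; used 3537 GB; unused 463 GB.

463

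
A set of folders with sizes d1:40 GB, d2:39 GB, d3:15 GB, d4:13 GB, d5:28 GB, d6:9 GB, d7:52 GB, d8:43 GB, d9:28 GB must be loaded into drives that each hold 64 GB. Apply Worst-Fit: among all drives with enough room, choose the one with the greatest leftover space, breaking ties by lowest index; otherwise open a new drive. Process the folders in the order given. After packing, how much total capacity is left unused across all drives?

d1 (40 GB) → drive 1 (remaining 24 GB)
d2 (39 GB) → drive 2 (remaining 25 GB)
d3 (15 GB) → drive 2 (remaining 10 GB)
d4 (13 GB) → drive 1 (remaining 11 GB)
d5 (28 GB) → drive 3 (remaining 36 GB)
d6 (9 GB) → drive 3 (remaining 27 GB)
d7 (52 GB) → drive 4 (remaining 12 GB)
d8 (43 GB) → drive 5 (remaining 21 GB)
d9 (28 GB) → drive 6 (remaining 36 GB)
6 drives × 64 GB = 384 GB; used 267 GB; unused 117 GB.

117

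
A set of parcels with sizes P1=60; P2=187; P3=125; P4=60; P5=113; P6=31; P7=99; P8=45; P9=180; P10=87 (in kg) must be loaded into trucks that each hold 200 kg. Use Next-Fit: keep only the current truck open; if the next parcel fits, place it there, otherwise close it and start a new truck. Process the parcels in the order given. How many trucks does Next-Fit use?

P1 (60 kg) → truck 1 (remaining 140 kg)
P2 (187 kg) → truck 2 (remaining 13 kg)
P3 (125 kg) → truck 3 (remaining 75 kg)
P4 (60 kg) → truck 3 (remaining 15 kg)
P5 (113 kg) → truck 4 (remaining 87 kg)
P6 (31 kg) → truck 4 (remaining 56 kg)
P7 (99 kg) → truck 5 (remaining 101 kg)
P8 (45 kg) → truck 5 (remaining 56 kg)
P9 (180 kg) → truck 6 (remaining 20 kg)
P10 (87 kg) → truck 7 (remaining 113 kg)
Final trucks: [60] [187] [125,60] [113,31] [99,45] [180] [87].

7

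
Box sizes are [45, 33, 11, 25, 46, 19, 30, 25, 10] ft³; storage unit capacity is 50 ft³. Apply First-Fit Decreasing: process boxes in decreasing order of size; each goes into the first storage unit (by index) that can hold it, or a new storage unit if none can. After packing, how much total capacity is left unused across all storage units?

Sorted descending: 46, 45, 33, 30, 25, 25, 19, 11, 10.
Put 46 ft³ in storage unit 1; 4 ft³ remain.
Put 45 ft³ in storage unit 2; 5 ft³ remain.
Put 33 ft³ in storage unit 3; 17 ft³ remain.
Put 30 ft³ in storage unit 4; 20 ft³ remain.
Put 25 ft³ in storage unit 5; 25 ft³ remain.
Put 25 ft³ in storage unit 5; 0 ft³ remain.
Put 19 ft³ in storage unit 4; 1 ft³ remain.
Put 11 ft³ in storage unit 3; 6 ft³ remain.
Put 10 ft³ in storage unit 6; 40 ft³ remain.
6 storage units × 50 ft³ = 300 ft³; used 244 ft³; unused 56 ft³.

56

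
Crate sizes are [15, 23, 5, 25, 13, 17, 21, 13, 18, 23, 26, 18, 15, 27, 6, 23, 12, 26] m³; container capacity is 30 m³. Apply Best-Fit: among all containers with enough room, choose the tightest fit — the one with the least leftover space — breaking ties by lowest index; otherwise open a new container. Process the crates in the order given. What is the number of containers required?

container 1: place 15 m³, 15 m³ left
container 2: place 23 m³, 7 m³ left
container 2: place 5 m³, 2 m³ left
container 3: place 25 m³, 5 m³ left
container 1: place 13 m³, 2 m³ left
container 4: place 17 m³, 13 m³ left
container 5: place 21 m³, 9 m³ left
container 4: place 13 m³, 0 m³ left
container 6: place 18 m³, 12 m³ left
container 7: place 23 m³, 7 m³ left
container 8: place 26 m³, 4 m³ left
container 9: place 18 m³, 12 m³ left
container 10: place 15 m³, 15 m³ left
container 11: place 27 m³, 3 m³ left
container 7: place 6 m³, 1 m³ left
container 12: place 23 m³, 7 m³ left
container 6: place 12 m³, 0 m³ left
container 13: place 26 m³, 4 m³ left
Final containers: [15,13] [23,5] [25] [17,13] [21] [18,12] [23,6] [26] [18] [15] [27] [23] [26].

13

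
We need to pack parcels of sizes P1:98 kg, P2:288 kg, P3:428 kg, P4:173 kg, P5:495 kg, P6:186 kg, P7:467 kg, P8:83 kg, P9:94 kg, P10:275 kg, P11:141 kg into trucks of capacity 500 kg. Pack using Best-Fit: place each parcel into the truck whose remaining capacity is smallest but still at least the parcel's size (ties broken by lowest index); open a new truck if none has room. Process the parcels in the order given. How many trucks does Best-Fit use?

6

truck 1: place P1 (98 kg), 402 kg left
truck 1: place P2 (288 kg), 114 kg left
truck 2: place P3 (428 kg), 72 kg left
truck 3: place P4 (173 kg), 327 kg left
truck 4: place P5 (495 kg), 5 kg left
truck 3: place P6 (186 kg), 141 kg left
truck 5: place P7 (467 kg), 33 kg left
truck 1: place P8 (83 kg), 31 kg left
truck 3: place P9 (94 kg), 47 kg left
truck 6: place P10 (275 kg), 225 kg left
truck 6: place P11 (141 kg), 84 kg left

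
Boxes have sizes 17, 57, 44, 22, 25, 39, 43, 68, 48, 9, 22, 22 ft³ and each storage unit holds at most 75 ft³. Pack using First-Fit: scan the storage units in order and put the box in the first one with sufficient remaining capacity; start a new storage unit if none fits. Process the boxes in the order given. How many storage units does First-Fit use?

17 ft³ → storage unit 1 (remaining 58 ft³)
57 ft³ → storage unit 1 (remaining 1 ft³)
44 ft³ → storage unit 2 (remaining 31 ft³)
22 ft³ → storage unit 2 (remaining 9 ft³)
25 ft³ → storage unit 3 (remaining 50 ft³)
39 ft³ → storage unit 3 (remaining 11 ft³)
43 ft³ → storage unit 4 (remaining 32 ft³)
68 ft³ → storage unit 5 (remaining 7 ft³)
48 ft³ → storage unit 6 (remaining 27 ft³)
9 ft³ → storage unit 2 (remaining 0 ft³)
22 ft³ → storage unit 4 (remaining 10 ft³)
22 ft³ → storage unit 6 (remaining 5 ft³)

6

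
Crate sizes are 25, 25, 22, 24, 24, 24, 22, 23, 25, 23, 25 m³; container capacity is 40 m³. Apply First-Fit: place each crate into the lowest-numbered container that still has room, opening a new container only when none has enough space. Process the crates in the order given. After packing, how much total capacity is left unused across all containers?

25 m³ → container 1 (remaining 15 m³)
25 m³ → container 2 (remaining 15 m³)
22 m³ → container 3 (remaining 18 m³)
24 m³ → container 4 (remaining 16 m³)
24 m³ → container 5 (remaining 16 m³)
24 m³ → container 6 (remaining 16 m³)
22 m³ → container 7 (remaining 18 m³)
23 m³ → container 8 (remaining 17 m³)
25 m³ → container 9 (remaining 15 m³)
23 m³ → container 10 (remaining 17 m³)
25 m³ → container 11 (remaining 15 m³)
11 containers × 40 m³ = 440 m³; used 262 m³; unused 178 m³.

178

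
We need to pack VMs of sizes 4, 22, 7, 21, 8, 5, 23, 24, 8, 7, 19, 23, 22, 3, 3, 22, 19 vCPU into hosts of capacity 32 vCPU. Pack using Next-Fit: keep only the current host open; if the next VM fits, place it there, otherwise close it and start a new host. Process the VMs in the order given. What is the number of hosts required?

Put 4 vCPU in host 1; 28 vCPU remain.
Put 22 vCPU in host 1; 6 vCPU remain.
Put 7 vCPU in host 2; 25 vCPU remain.
Put 21 vCPU in host 2; 4 vCPU remain.
Put 8 vCPU in host 3; 24 vCPU remain.
Put 5 vCPU in host 3; 19 vCPU remain.
Put 23 vCPU in host 4; 9 vCPU remain.
Put 24 vCPU in host 5; 8 vCPU remain.
Put 8 vCPU in host 5; 0 vCPU remain.
Put 7 vCPU in host 6; 25 vCPU remain.
Put 19 vCPU in host 6; 6 vCPU remain.
Put 23 vCPU in host 7; 9 vCPU remain.
Put 22 vCPU in host 8; 10 vCPU remain.
Put 3 vCPU in host 8; 7 vCPU remain.
Put 3 vCPU in host 8; 4 vCPU remain.
Put 22 vCPU in host 9; 10 vCPU remain.
Put 19 vCPU in host 10; 13 vCPU remain.

10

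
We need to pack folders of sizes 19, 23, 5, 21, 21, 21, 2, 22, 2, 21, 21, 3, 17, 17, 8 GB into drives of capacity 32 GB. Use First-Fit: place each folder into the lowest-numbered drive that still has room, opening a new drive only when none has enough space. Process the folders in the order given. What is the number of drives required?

19 GB → drive 1 (remaining 13 GB)
23 GB → drive 2 (remaining 9 GB)
5 GB → drive 1 (remaining 8 GB)
21 GB → drive 3 (remaining 11 GB)
21 GB → drive 4 (remaining 11 GB)
21 GB → drive 5 (remaining 11 GB)
2 GB → drive 1 (remaining 6 GB)
22 GB → drive 6 (remaining 10 GB)
2 GB → drive 1 (remaining 4 GB)
21 GB → drive 7 (remaining 11 GB)
21 GB → drive 8 (remaining 11 GB)
3 GB → drive 1 (remaining 1 GB)
17 GB → drive 9 (remaining 15 GB)
17 GB → drive 10 (remaining 15 GB)
8 GB → drive 2 (remaining 1 GB)

10 drives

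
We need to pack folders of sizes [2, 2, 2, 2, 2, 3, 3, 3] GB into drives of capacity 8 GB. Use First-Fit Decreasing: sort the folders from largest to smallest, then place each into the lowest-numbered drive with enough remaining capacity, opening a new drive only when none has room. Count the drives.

3

Sorted descending: 3, 3, 3, 2, 2, 2, 2, 2.
Put 3 GB in drive 1; 5 GB remain.
Put 3 GB in drive 1; 2 GB remain.
Put 3 GB in drive 2; 5 GB remain.
Put 2 GB in drive 1; 0 GB remain.
Put 2 GB in drive 2; 3 GB remain.
Put 2 GB in drive 2; 1 GB remain.
Put 2 GB in drive 3; 6 GB remain.
Put 2 GB in drive 3; 4 GB remain.
Final drives: [3,3,2] [3,2,2] [2,2].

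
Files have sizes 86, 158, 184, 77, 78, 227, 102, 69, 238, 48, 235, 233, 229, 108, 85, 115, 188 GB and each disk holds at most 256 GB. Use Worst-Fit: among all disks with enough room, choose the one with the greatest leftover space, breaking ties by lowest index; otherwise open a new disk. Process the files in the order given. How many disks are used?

12

Put 86 GB in disk 1; 170 GB remain.
Put 158 GB in disk 1; 12 GB remain.
Put 184 GB in disk 2; 72 GB remain.
Put 77 GB in disk 3; 179 GB remain.
Put 78 GB in disk 3; 101 GB remain.
Put 227 GB in disk 4; 29 GB remain.
Put 102 GB in disk 5; 154 GB remain.
Put 69 GB in disk 5; 85 GB remain.
Put 238 GB in disk 6; 18 GB remain.
Put 48 GB in disk 3; 53 GB remain.
Put 235 GB in disk 7; 21 GB remain.
Put 233 GB in disk 8; 23 GB remain.
Put 229 GB in disk 9; 27 GB remain.
Put 108 GB in disk 10; 148 GB remain.
Put 85 GB in disk 10; 63 GB remain.
Put 115 GB in disk 11; 141 GB remain.
Put 188 GB in disk 12; 68 GB remain.
Final disks: [86,158] [184] [77,78,48] [227] [102,69] [238] [235] [233] [229] [108,85] [115] [188].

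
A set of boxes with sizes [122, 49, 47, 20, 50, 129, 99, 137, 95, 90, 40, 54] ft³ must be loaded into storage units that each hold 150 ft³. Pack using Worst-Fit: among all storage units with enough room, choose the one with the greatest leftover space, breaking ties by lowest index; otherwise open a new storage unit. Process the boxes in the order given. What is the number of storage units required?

122 ft³ → storage unit 1 (remaining 28 ft³)
49 ft³ → storage unit 2 (remaining 101 ft³)
47 ft³ → storage unit 2 (remaining 54 ft³)
20 ft³ → storage unit 2 (remaining 34 ft³)
50 ft³ → storage unit 3 (remaining 100 ft³)
129 ft³ → storage unit 4 (remaining 21 ft³)
99 ft³ → storage unit 3 (remaining 1 ft³)
137 ft³ → storage unit 5 (remaining 13 ft³)
95 ft³ → storage unit 6 (remaining 55 ft³)
90 ft³ → storage unit 7 (remaining 60 ft³)
40 ft³ → storage unit 7 (remaining 20 ft³)
54 ft³ → storage unit 6 (remaining 1 ft³)

7 storage units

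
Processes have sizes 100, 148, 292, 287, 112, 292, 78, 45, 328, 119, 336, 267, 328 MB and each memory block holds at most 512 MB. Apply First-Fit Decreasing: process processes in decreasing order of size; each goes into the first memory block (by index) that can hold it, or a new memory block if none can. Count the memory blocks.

7 memory blocks

Sorted descending: 336, 328, 328, 292, 292, 287, 267, 148, 119, 112, 100, 78, 45.
Put 336 MB in memory block 1; 176 MB remain.
Put 328 MB in memory block 2; 184 MB remain.
Put 328 MB in memory block 3; 184 MB remain.
Put 292 MB in memory block 4; 220 MB remain.
Put 292 MB in memory block 5; 220 MB remain.
Put 287 MB in memory block 6; 225 MB remain.
Put 267 MB in memory block 7; 245 MB remain.
Put 148 MB in memory block 1; 28 MB remain.
Put 119 MB in memory block 2; 65 MB remain.
Put 112 MB in memory block 3; 72 MB remain.
Put 100 MB in memory block 4; 120 MB remain.
Put 78 MB in memory block 4; 42 MB remain.
Put 45 MB in memory block 2; 20 MB remain.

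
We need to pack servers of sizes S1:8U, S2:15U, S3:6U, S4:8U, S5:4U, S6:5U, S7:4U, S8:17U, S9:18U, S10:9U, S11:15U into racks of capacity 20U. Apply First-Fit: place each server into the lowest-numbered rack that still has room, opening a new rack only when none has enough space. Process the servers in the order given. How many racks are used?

7 racks

S1 (8U) → rack 1 (remaining 12U)
S2 (15U) → rack 2 (remaining 5U)
S3 (6U) → rack 1 (remaining 6U)
S4 (8U) → rack 3 (remaining 12U)
S5 (4U) → rack 1 (remaining 2U)
S6 (5U) → rack 2 (remaining 0U)
S7 (4U) → rack 3 (remaining 8U)
S8 (17U) → rack 4 (remaining 3U)
S9 (18U) → rack 5 (remaining 2U)
S10 (9U) → rack 6 (remaining 11U)
S11 (15U) → rack 7 (remaining 5U)
Final racks: [8,6,4] [15,5] [8,4] [17] [18] [9] [15].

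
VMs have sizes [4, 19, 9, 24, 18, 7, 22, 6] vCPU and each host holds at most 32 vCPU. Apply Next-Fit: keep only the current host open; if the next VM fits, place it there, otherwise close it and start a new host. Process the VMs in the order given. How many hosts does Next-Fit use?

4

host 1: place 4 vCPU, 28 vCPU left
host 1: place 19 vCPU, 9 vCPU left
host 1: place 9 vCPU, 0 vCPU left
host 2: place 24 vCPU, 8 vCPU left
host 3: place 18 vCPU, 14 vCPU left
host 3: place 7 vCPU, 7 vCPU left
host 4: place 22 vCPU, 10 vCPU left
host 4: place 6 vCPU, 4 vCPU left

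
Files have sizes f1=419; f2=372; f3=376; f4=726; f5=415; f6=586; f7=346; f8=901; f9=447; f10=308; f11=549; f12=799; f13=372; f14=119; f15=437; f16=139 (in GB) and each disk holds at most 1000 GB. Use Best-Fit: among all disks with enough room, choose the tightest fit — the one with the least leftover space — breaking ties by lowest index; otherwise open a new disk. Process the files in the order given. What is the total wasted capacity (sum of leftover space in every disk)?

1689

Put f1 (419 GB) in disk 1; 581 GB remain.
Put f2 (372 GB) in disk 1; 209 GB remain.
Put f3 (376 GB) in disk 2; 624 GB remain.
Put f4 (726 GB) in disk 3; 274 GB remain.
Put f5 (415 GB) in disk 2; 209 GB remain.
Put f6 (586 GB) in disk 4; 414 GB remain.
Put f7 (346 GB) in disk 4; 68 GB remain.
Put f8 (901 GB) in disk 5; 99 GB remain.
Put f9 (447 GB) in disk 6; 553 GB remain.
Put f10 (308 GB) in disk 6; 245 GB remain.
Put f11 (549 GB) in disk 7; 451 GB remain.
Put f12 (799 GB) in disk 8; 201 GB remain.
Put f13 (372 GB) in disk 7; 79 GB remain.
Put f14 (119 GB) in disk 8; 82 GB remain.
Put f15 (437 GB) in disk 9; 563 GB remain.
Put f16 (139 GB) in disk 1; 70 GB remain.
9 disks × 1000 GB = 9000 GB; used 7311 GB; unused 1689 GB.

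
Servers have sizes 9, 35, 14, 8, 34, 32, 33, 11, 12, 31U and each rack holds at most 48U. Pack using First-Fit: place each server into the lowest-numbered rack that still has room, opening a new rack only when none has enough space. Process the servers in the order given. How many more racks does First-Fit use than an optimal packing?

First-Fit: [9,35] [14,8,11,12] [34] [32] [33] [31] → 6 racks.
Total size 219U; any packing needs at least ⌈219/48⌉ = 5 racks.
An optimal packing achieves that bound: [35,12] [34,14] [33,11] [32,9] [31,8] → 5 racks.
Excess: 6 − 5 = 1.

1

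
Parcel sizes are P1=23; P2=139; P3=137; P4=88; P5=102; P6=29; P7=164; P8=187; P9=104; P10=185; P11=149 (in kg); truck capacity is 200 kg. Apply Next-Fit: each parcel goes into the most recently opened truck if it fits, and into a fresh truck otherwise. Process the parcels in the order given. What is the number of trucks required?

truck 1: place P1 (23 kg), 177 kg left
truck 1: place P2 (139 kg), 38 kg left
truck 2: place P3 (137 kg), 63 kg left
truck 3: place P4 (88 kg), 112 kg left
truck 3: place P5 (102 kg), 10 kg left
truck 4: place P6 (29 kg), 171 kg left
truck 4: place P7 (164 kg), 7 kg left
truck 5: place P8 (187 kg), 13 kg left
truck 6: place P9 (104 kg), 96 kg left
truck 7: place P10 (185 kg), 15 kg left
truck 8: place P11 (149 kg), 51 kg left
Final trucks: [23,139] [137] [88,102] [29,164] [187] [104] [185] [149].

8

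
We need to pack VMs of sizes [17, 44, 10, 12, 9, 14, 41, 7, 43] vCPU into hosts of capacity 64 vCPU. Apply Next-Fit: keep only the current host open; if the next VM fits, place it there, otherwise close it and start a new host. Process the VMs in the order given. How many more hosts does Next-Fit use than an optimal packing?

Next-Fit: [17,44] [10,12,9,14] [41,7] [43] → 4 hosts.
Total size 197 vCPU; any packing needs at least ⌈197/64⌉ = 4 hosts.
So 4 is already optimal.

0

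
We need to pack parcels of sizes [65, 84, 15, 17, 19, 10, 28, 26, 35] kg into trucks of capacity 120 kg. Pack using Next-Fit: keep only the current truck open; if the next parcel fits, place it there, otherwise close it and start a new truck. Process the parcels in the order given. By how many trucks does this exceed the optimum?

0

Next-Fit: [65] [84,15,17] [19,10,28,26,35] → 3 trucks.
Total size 299 kg; any packing needs at least ⌈299/120⌉ = 3 trucks.
So 3 is already optimal.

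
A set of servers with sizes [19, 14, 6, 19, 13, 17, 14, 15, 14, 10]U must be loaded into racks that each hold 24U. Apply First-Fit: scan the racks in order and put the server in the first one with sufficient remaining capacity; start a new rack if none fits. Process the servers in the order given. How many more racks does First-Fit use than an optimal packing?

First-Fit: [19] [14,6] [19] [13,10] [17] [14] [15] [14] → 8 racks.
8 servers exceed 12U (half the capacity), and no two of those can share a rack, so at least 8 racks are needed.
So 8 is already optimal.

0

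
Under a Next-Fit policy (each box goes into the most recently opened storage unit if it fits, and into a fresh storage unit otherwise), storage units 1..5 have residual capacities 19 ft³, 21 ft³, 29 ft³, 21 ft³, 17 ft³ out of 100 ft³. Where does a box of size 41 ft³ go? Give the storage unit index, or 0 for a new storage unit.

Next-Fit only looks at storage unit 5, which has 17 ft³ free.
41 ft³ does not fit, so a new storage unit is opened.

0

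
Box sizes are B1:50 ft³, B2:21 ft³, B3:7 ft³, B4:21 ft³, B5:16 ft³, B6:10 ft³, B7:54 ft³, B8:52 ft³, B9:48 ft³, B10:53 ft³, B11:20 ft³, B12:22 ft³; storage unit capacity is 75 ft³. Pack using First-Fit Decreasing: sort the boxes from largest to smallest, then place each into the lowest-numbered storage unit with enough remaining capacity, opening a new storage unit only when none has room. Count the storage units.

6

Sorted descending: 54, 53, 52, 50, 48, 22, 21, 21, 20, 16, 10, 7.
54 ft³ → storage unit 1 (remaining 21 ft³)
53 ft³ → storage unit 2 (remaining 22 ft³)
52 ft³ → storage unit 3 (remaining 23 ft³)
50 ft³ → storage unit 4 (remaining 25 ft³)
48 ft³ → storage unit 5 (remaining 27 ft³)
22 ft³ → storage unit 2 (remaining 0 ft³)
21 ft³ → storage unit 1 (remaining 0 ft³)
21 ft³ → storage unit 3 (remaining 2 ft³)
20 ft³ → storage unit 4 (remaining 5 ft³)
16 ft³ → storage unit 5 (remaining 11 ft³)
10 ft³ → storage unit 5 (remaining 1 ft³)
7 ft³ → storage unit 6 (remaining 68 ft³)
Final storage units: [54,21] [53,22] [52,21] [50,20] [48,16,10] [7].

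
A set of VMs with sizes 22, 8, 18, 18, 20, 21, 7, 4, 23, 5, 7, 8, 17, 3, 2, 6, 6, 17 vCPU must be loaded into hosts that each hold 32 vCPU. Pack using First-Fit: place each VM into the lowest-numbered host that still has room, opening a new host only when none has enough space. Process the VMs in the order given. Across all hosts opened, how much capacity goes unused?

44

Put 22 vCPU in host 1; 10 vCPU remain.
Put 8 vCPU in host 1; 2 vCPU remain.
Put 18 vCPU in host 2; 14 vCPU remain.
Put 18 vCPU in host 3; 14 vCPU remain.
Put 20 vCPU in host 4; 12 vCPU remain.
Put 21 vCPU in host 5; 11 vCPU remain.
Put 7 vCPU in host 2; 7 vCPU remain.
Put 4 vCPU in host 2; 3 vCPU remain.
Put 23 vCPU in host 6; 9 vCPU remain.
Put 5 vCPU in host 3; 9 vCPU remain.
Put 7 vCPU in host 3; 2 vCPU remain.
Put 8 vCPU in host 4; 4 vCPU remain.
Put 17 vCPU in host 7; 15 vCPU remain.
Put 3 vCPU in host 2; 0 vCPU remain.
Put 2 vCPU in host 1; 0 vCPU remain.
Put 6 vCPU in host 5; 5 vCPU remain.
Put 6 vCPU in host 6; 3 vCPU remain.
Put 17 vCPU in host 8; 15 vCPU remain.
8 hosts × 32 vCPU = 256 vCPU; used 212 vCPU; unused 44 vCPU.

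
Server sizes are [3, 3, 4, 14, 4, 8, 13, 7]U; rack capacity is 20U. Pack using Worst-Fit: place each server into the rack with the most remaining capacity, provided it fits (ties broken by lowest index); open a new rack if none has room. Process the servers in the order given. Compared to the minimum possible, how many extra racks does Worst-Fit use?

1

Worst-Fit: [3,3,4,4] [14] [8,7] [13] → 4 racks.
Total size 56U; any packing needs at least ⌈56/20⌉ = 3 racks.
An optimal packing achieves that bound: [14,4] [13,7] [8,4,3,3] → 3 racks.
Excess: 4 − 3 = 1.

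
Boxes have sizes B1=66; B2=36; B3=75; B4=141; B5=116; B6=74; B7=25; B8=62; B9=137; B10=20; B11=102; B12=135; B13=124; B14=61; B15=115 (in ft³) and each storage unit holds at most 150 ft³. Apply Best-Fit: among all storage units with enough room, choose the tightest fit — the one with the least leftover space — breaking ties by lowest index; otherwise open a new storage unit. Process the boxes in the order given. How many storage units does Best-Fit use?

10 storage units

B1 (66 ft³) → storage unit 1 (remaining 84 ft³)
B2 (36 ft³) → storage unit 1 (remaining 48 ft³)
B3 (75 ft³) → storage unit 2 (remaining 75 ft³)
B4 (141 ft³) → storage unit 3 (remaining 9 ft³)
B5 (116 ft³) → storage unit 4 (remaining 34 ft³)
B6 (74 ft³) → storage unit 2 (remaining 1 ft³)
B7 (25 ft³) → storage unit 4 (remaining 9 ft³)
B8 (62 ft³) → storage unit 5 (remaining 88 ft³)
B9 (137 ft³) → storage unit 6 (remaining 13 ft³)
B10 (20 ft³) → storage unit 1 (remaining 28 ft³)
B11 (102 ft³) → storage unit 7 (remaining 48 ft³)
B12 (135 ft³) → storage unit 8 (remaining 15 ft³)
B13 (124 ft³) → storage unit 9 (remaining 26 ft³)
B14 (61 ft³) → storage unit 5 (remaining 27 ft³)
B15 (115 ft³) → storage unit 10 (remaining 35 ft³)
Final storage units: [66,36,20] [75,74] [141] [116,25] [62,61] [137] [102] [135] [124] [115].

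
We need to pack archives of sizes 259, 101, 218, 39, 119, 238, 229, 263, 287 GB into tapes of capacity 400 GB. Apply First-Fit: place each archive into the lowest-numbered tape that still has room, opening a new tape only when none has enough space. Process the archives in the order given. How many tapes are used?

259 GB → tape 1 (remaining 141 GB)
101 GB → tape 1 (remaining 40 GB)
218 GB → tape 2 (remaining 182 GB)
39 GB → tape 1 (remaining 1 GB)
119 GB → tape 2 (remaining 63 GB)
238 GB → tape 3 (remaining 162 GB)
229 GB → tape 4 (remaining 171 GB)
263 GB → tape 5 (remaining 137 GB)
287 GB → tape 6 (remaining 113 GB)

6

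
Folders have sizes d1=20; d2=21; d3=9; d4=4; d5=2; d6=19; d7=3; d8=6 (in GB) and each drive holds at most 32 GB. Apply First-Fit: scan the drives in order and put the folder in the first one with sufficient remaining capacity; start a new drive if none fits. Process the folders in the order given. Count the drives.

3 drives

drive 1: place d1 (20 GB), 12 GB left
drive 2: place d2 (21 GB), 11 GB left
drive 1: place d3 (9 GB), 3 GB left
drive 2: place d4 (4 GB), 7 GB left
drive 1: place d5 (2 GB), 1 GB left
drive 3: place d6 (19 GB), 13 GB left
drive 2: place d7 (3 GB), 4 GB left
drive 3: place d8 (6 GB), 7 GB left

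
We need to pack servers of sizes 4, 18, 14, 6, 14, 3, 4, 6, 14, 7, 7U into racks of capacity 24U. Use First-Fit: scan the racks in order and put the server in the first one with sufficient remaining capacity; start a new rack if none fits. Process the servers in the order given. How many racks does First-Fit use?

4U → rack 1 (remaining 20U)
18U → rack 1 (remaining 2U)
14U → rack 2 (remaining 10U)
6U → rack 2 (remaining 4U)
14U → rack 3 (remaining 10U)
3U → rack 2 (remaining 1U)
4U → rack 3 (remaining 6U)
6U → rack 3 (remaining 0U)
14U → rack 4 (remaining 10U)
7U → rack 4 (remaining 3U)
7U → rack 5 (remaining 17U)
Final racks: [4,18] [14,6,3] [14,4,6] [14,7] [7].

5 racks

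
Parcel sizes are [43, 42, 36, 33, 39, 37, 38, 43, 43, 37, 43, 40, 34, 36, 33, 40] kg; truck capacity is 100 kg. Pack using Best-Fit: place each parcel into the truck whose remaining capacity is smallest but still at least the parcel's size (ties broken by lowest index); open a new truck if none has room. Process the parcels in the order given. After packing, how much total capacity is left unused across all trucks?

183

Put 43 kg in truck 1; 57 kg remain.
Put 42 kg in truck 1; 15 kg remain.
Put 36 kg in truck 2; 64 kg remain.
Put 33 kg in truck 2; 31 kg remain.
Put 39 kg in truck 3; 61 kg remain.
Put 37 kg in truck 3; 24 kg remain.
Put 38 kg in truck 4; 62 kg remain.
Put 43 kg in truck 4; 19 kg remain.
Put 43 kg in truck 5; 57 kg remain.
Put 37 kg in truck 5; 20 kg remain.
Put 43 kg in truck 6; 57 kg remain.
Put 40 kg in truck 6; 17 kg remain.
Put 34 kg in truck 7; 66 kg remain.
Put 36 kg in truck 7; 30 kg remain.
Put 33 kg in truck 8; 67 kg remain.
Put 40 kg in truck 8; 27 kg remain.
8 trucks × 100 kg = 800 kg; used 617 kg; unused 183 kg.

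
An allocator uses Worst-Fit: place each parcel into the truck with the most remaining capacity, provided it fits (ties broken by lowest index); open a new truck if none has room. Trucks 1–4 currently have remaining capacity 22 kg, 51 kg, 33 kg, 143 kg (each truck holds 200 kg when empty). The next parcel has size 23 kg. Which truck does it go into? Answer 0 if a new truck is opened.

4

Trucks with room: truck 2 (51 kg), truck 3 (33 kg), truck 4 (143 kg).
Most room is truck 4 with 143 kg free.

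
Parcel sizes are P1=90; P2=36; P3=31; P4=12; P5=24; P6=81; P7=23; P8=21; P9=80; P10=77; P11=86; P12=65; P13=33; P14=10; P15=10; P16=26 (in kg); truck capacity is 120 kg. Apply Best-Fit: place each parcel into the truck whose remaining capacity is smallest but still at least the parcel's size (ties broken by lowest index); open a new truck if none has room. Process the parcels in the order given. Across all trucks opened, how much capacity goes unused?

135

Put P1 (90 kg) in truck 1; 30 kg remain.
Put P2 (36 kg) in truck 2; 84 kg remain.
Put P3 (31 kg) in truck 2; 53 kg remain.
Put P4 (12 kg) in truck 1; 18 kg remain.
Put P5 (24 kg) in truck 2; 29 kg remain.
Put P6 (81 kg) in truck 3; 39 kg remain.
Put P7 (23 kg) in truck 2; 6 kg remain.
Put P8 (21 kg) in truck 3; 18 kg remain.
Put P9 (80 kg) in truck 4; 40 kg remain.
Put P10 (77 kg) in truck 5; 43 kg remain.
Put P11 (86 kg) in truck 6; 34 kg remain.
Put P12 (65 kg) in truck 7; 55 kg remain.
Put P13 (33 kg) in truck 6; 1 kg remain.
Put P14 (10 kg) in truck 1; 8 kg remain.
Put P15 (10 kg) in truck 3; 8 kg remain.
Put P16 (26 kg) in truck 4; 14 kg remain.
7 trucks × 120 kg = 840 kg; used 705 kg; unused 135 kg.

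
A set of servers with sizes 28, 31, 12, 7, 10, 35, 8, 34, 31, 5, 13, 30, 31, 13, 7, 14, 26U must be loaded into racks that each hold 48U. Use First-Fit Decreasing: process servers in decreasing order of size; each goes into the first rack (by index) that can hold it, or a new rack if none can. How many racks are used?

Sorted descending: 35, 34, 31, 31, 31, 30, 28, 26, 14, 13, 13, 12, 10, 8, 7, 7, 5.
35U → rack 1 (remaining 13U)
34U → rack 2 (remaining 14U)
31U → rack 3 (remaining 17U)
31U → rack 4 (remaining 17U)
31U → rack 5 (remaining 17U)
30U → rack 6 (remaining 18U)
28U → rack 7 (remaining 20U)
26U → rack 8 (remaining 22U)
14U → rack 2 (remaining 0U)
13U → rack 1 (remaining 0U)
13U → rack 3 (remaining 4U)
12U → rack 4 (remaining 5U)
10U → rack 5 (remaining 7U)
8U → rack 6 (remaining 10U)
7U → rack 5 (remaining 0U)
7U → rack 6 (remaining 3U)
5U → rack 4 (remaining 0U)

8 racks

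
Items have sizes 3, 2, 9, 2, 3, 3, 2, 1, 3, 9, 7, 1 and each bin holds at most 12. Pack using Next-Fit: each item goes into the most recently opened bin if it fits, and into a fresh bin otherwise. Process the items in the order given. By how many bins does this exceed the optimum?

Next-Fit: [3,2] [9,2] [3,3,2,1,3] [9] [7,1] → 5 bins.
Total size 45; any packing needs at least ⌈45/12⌉ = 4 bins.
An optimal packing achieves that bound: [9,3] [9,3] [7,3,2] [3,2,2,1,1] → 4 bins.
Excess: 5 − 4 = 1.

1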